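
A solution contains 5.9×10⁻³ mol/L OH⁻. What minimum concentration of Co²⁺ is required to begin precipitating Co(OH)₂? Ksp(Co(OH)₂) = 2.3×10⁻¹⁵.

6.6×10⁻¹¹ M

Each salt precipitates once Q = Ksp for that salt.
Co(OH)₂(s) ⇌ Co²⁺(aq) + 2 OH⁻(aq)
Ksp = [Co²⁺][OH⁻]^2 = [Co²⁺](5.9×10⁻³)^2
[Co²⁺] = 2.3×10⁻¹⁵ / (5.9×10⁻³)^2 = 6.6×10⁻¹¹
[Co²⁺] = 6.6×10⁻¹¹ mol/L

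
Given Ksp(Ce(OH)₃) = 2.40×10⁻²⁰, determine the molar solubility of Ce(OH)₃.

Ce(OH)₃(s) ⇌ Ce³⁺(aq) + 3 OH⁻(aq)
Let s be the molar solubility. Then [Ce³⁺] = s and [OH⁻] = 3s.
Ksp = [Ce³⁺][OH⁻]^3 = s · (3s)^3 = 27s^4
27s^4 = 2.40×10⁻²⁰  ⇒  s^4 = 8.89×10⁻²²
s = (8.89×10⁻²²)^(1/4) = 5.46×10⁻⁶ mol L⁻¹

5.46×10⁻⁶ M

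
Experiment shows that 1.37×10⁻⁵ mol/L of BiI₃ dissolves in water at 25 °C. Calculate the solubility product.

BiI₃(s) ⇌ Bi³⁺(aq) + 3 I⁻(aq)
If s mol/L of BiI₃ dissolves, [Bi³⁺] = s and [I⁻] = 3s.
Ksp = [Bi³⁺][I⁻]^3 = s · (3s)^3 = 27s^4
Ksp = 27 × (1.37×10⁻⁵)^4 = 9.51×10⁻¹⁹

Ksp = 9.51×10⁻¹⁹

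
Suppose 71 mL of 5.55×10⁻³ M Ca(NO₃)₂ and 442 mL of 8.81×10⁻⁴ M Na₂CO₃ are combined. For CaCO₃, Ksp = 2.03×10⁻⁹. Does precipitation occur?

Yes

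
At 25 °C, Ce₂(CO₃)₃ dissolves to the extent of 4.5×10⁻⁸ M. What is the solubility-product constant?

Ksp = 2.0×10⁻³⁵

Ce₂(CO₃)₃(s) ⇌ 2 Ce³⁺(aq) + 3 CO₃²⁻(aq)
Call the molar solubility s, so that [Ce³⁺] = 2s and [CO₃²⁻] = 3s.
Ksp = [Ce³⁺]^2[CO₃²⁻]^3 = (2s)^2 · (3s)^3 = 108s^5
Ksp = 108 × (4.5×10⁻⁸)^5 = 2.0×10⁻³⁵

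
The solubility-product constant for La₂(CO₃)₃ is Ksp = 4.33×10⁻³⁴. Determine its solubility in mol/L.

La₂(CO₃)₃(s) ⇌ 2 La³⁺(aq) + 3 CO₃²⁻(aq)
Let s be the molar solubility. Then [La³⁺] = 2s and [CO₃²⁻] = 3s.
Ksp = [La³⁺]^2[CO₃²⁻]^3 = (2s)^2 · (3s)^3 = 108s^5
108s^5 = 4.33×10⁻³⁴  ⇒  s^5 = 4.01×10⁻³⁶
Taking the 5th root, s = 8.33×10⁻⁸ mol/L.

8.33×10⁻⁸ M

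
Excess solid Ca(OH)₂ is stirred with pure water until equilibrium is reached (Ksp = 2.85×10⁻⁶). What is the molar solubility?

Ca(OH)₂(s) ⇌ Ca²⁺(aq) + 2 OH⁻(aq)
If s mol/L of Ca(OH)₂ dissolves, [Ca²⁺] = s and [OH⁻] = 2s.
Ksp = [Ca²⁺][OH⁻]^2 = s · (2s)^2 = 4s^3
4s^3 = 2.85×10⁻⁶  ⇒  s^3 = 7.13×10⁻⁷
s = (7.13×10⁻⁷)^(1/3) = 8.93×10⁻³ mol L⁻¹

8.93×10⁻³ M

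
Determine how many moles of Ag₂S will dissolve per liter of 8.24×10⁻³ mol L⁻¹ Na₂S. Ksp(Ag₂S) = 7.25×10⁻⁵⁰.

1.48×10⁻²⁴ M

Ag₂S(s) ⇌ 2 Ag⁺(aq) + S²⁻(aq)
S²⁻ is already present at 8.24×10⁻³ mol L⁻¹. If s mol/L of Ag₂S dissolves, [Ag⁺] = 2s while [S²⁻] ≈ 8.24×10⁻³ mol L⁻¹.
Ksp = [Ag⁺]^2[S²⁻] = (2s)^2(8.24×10⁻³)
(2s)^2 = 7.25×10⁻⁵⁰ / (8.24×10⁻³) = 8.80×10⁻⁴⁸
s = 1.48×10⁻²⁴ mol L⁻¹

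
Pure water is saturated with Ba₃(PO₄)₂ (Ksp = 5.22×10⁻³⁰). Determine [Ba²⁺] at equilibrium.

1.64×10⁻⁶ M

Ba₃(PO₄)₂(s) ⇌ 3 Ba²⁺(aq) + 2 PO₄³⁻(aq)
Call the molar solubility s, so that [Ba²⁺] = 3s and [PO₄³⁻] = 2s.
Ksp = [Ba²⁺]^3[PO₄³⁻]^2 = (3s)^3 · (2s)^2 = 108s^5 = 5.22×10⁻³⁰
s = 5.46×10⁻⁷ M
[Ba²⁺] = 3s = 1.64×10⁻⁶ M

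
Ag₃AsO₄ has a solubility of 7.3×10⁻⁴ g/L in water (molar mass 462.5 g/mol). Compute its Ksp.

Ksp = 1.7×10⁻²²

Convert to molarity: s = 7.3×10⁻⁴ / 462.5 = 1.578×10⁻⁶ mol/L
Ag₃AsO₄(s) ⇌ 3 Ag⁺(aq) + AsO₄³⁻(aq)
With molar solubility s: [Ag⁺] = 3s, [AsO₄³⁻] = s.
Ksp = [Ag⁺]^3[AsO₄³⁻] = (3s)^3 · s = 27s^4
Ksp = 27 × (1.578×10⁻⁶)^4 = 1.7×10⁻²²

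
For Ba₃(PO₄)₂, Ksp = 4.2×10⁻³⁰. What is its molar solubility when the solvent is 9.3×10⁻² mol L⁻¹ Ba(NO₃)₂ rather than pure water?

3.6×10⁻¹⁴ M

Ba₃(PO₄)₂(s) ⇌ 3 Ba²⁺(aq) + 2 PO₄³⁻(aq)
With Ba²⁺ already at 9.3×10⁻² mol L⁻¹ and s small, take [Ba²⁺] ≈ 9.3×10⁻² mol L⁻¹ and [PO₄³⁻] = 2s.
Ksp = [Ba²⁺]^3[PO₄³⁻]^2 = (9.3×10⁻²)^3(2s)^2
(2s)^2 = 4.2×10⁻³⁰ / (9.3×10⁻²)^3 = 5.2×10⁻²⁷
s = 3.6×10⁻¹⁴ mol L⁻¹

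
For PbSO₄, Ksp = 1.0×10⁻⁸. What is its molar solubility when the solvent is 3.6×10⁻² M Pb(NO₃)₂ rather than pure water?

PbSO₄(s) ⇌ Pb²⁺(aq) + SO₄²⁻(aq)
Let s be the solubility of PbSO₄ here. The common ion gives [Pb²⁺] ≈ 3.6×10⁻² M, and [SO₄²⁻] = s.
Ksp = [Pb²⁺][SO₄²⁻] = (3.6×10⁻²)s
s = 1.0×10⁻⁸ / (3.6×10⁻²) = 2.8×10⁻⁷
s = 2.8×10⁻⁷ M

2.8×10⁻⁷ M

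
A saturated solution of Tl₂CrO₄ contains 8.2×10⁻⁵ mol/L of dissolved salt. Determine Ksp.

Tl₂CrO₄(s) ⇌ 2 Tl⁺(aq) + CrO₄²⁻(aq)
Call the molar solubility s, so that [Tl⁺] = 2s and [CrO₄²⁻] = s.
Ksp = [Tl⁺]^2[CrO₄²⁻] = (2s)^2 · s = 4s^3
Ksp = 4 × (8.2×10⁻⁵)^3 = 2.2×10⁻¹²

Ksp = 2.2×10⁻¹²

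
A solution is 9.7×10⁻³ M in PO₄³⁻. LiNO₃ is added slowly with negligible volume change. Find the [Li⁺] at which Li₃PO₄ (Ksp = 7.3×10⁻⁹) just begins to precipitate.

A salt starts to precipitate once the ion product Q reaches its Ksp.
Li₃PO₄(s) ⇌ 3 Li⁺(aq) + PO₄³⁻(aq)
Ksp = [Li⁺]^3[PO₄³⁻] = [Li⁺]^3(9.7×10⁻³)
[Li⁺]^3 = 7.3×10⁻⁹ / (9.7×10⁻³) = 7.5×10⁻⁷
[Li⁺] = 9.1×10⁻³ M

9.1×10⁻³ M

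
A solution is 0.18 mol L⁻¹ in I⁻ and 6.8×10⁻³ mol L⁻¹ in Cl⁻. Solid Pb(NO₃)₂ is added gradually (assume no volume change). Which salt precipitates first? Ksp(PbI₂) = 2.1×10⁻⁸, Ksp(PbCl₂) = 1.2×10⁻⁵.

Precipitation of each salt begins when its ion product equals Ksp.
For PbI₂: [Pb²⁺] = (Ksp/[I⁻]^2) = 6.5×10⁻⁷ mol L⁻¹
For PbCl₂: [Pb²⁺] = (Ksp/[Cl⁻]^2) = 0.26 mol L⁻¹
Since PbI₂ needs less Pb²⁺ to reach saturation, it precipitates first.

PbI₂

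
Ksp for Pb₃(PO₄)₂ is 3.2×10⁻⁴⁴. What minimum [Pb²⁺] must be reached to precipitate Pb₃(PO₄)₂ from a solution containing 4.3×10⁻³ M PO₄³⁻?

Each salt precipitates once Q = Ksp for that salt.
Pb₃(PO₄)₂(s) ⇌ 3 Pb²⁺(aq) + 2 PO₄³⁻(aq)
Ksp = [Pb²⁺]^3[PO₄³⁻]^2 = [Pb²⁺]^3(4.3×10⁻³)^2
[Pb²⁺]^3 = 3.2×10⁻⁴⁴ / (4.3×10⁻³)^2 = 1.7×10⁻³⁹
[Pb²⁺] = 1.2×10⁻¹³ M

1.2×10⁻¹³ M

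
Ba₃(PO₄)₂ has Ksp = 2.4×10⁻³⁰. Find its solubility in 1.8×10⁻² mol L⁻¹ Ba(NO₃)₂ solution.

3.2×10⁻¹³ M

Ba₃(PO₄)₂(s) ⇌ 3 Ba²⁺(aq) + 2 PO₄³⁻(aq)
With Ba²⁺ already at 1.8×10⁻² mol L⁻¹ and s small, take [Ba²⁺] ≈ 1.8×10⁻² mol L⁻¹ and [PO₄³⁻] = 2s.
Ksp = [Ba²⁺]^3[PO₄³⁻]^2 = (1.8×10⁻²)^3(2s)^2
(2s)^2 = 2.4×10⁻³⁰ / (1.8×10⁻²)^3 = 4.1×10⁻²⁵
s = 3.2×10⁻¹³ mol L⁻¹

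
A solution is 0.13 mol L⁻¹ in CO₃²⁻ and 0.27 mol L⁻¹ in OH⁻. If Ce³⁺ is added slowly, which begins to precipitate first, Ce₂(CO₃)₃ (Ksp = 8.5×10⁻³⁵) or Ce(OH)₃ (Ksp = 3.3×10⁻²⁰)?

Precipitation of each salt begins when its ion product equals Ksp.
For Ce₂(CO₃)₃: [Ce³⁺] = (Ksp/[CO₃²⁻]^3)^(1/2) = 2.0×10⁻¹⁶ mol L⁻¹
For Ce(OH)₃: [Ce³⁺] = (Ksp/[OH⁻]^3) = 1.7×10⁻¹⁸ mol L⁻¹
Ce(OH)₃ requires the lower [Ce³⁺], so it precipitates first.

Ce(OH)₃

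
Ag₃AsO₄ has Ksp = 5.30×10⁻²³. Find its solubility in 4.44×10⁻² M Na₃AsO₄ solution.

Ag₃AsO₄(s) ⇌ 3 Ag⁺(aq) + AsO₄³⁻(aq)
Let s be the solubility of Ag₃AsO₄ here. The common ion gives [AsO₄³⁻] ≈ 4.44×10⁻² M, and [Ag⁺] = 3s.
Ksp = [Ag⁺]^3[AsO₄³⁻] = (3s)^3(4.44×10⁻²)
(3s)^3 = 5.30×10⁻²³ / (4.44×10⁻²) = 1.19×10⁻²¹
s = 3.54×10⁻⁸ M

3.54×10⁻⁸ M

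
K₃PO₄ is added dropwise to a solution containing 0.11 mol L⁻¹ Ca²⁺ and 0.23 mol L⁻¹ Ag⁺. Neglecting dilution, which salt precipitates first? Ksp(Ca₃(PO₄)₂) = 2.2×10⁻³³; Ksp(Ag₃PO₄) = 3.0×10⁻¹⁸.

Ag₃PO₄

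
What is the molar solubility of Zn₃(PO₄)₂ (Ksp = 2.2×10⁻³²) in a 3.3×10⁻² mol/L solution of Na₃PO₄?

9.1×10⁻¹¹ M

Zn₃(PO₄)₂(s) ⇌ 3 Zn²⁺(aq) + 2 PO₄³⁻(aq)
With PO₄³⁻ already at 3.3×10⁻² mol/L and s small, take [PO₄³⁻] ≈ 3.3×10⁻² mol/L and [Zn²⁺] = 3s.
Ksp = [Zn²⁺]^3[PO₄³⁻]^2 = (3s)^3(3.3×10⁻²)^2
(3s)^3 = 2.2×10⁻³² / (3.3×10⁻²)^2 = 2.0×10⁻²⁹
s = 9.1×10⁻¹¹ mol/L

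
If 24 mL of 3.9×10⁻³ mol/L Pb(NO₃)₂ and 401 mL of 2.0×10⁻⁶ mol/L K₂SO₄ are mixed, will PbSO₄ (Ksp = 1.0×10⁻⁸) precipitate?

Total volume after mixing = 24 + 401 = 425 mL.
[Pb²⁺] = (3.9×10⁻³)(24)/425 = 2.2×10⁻⁴ mol/L
[SO₄²⁻] = (2.0×10⁻⁶)(401)/425 = 1.9×10⁻⁶ mol/L
Q = [Pb²⁺][SO₄²⁻] = 4.2×10⁻¹⁰
Q < Ksp (4.2×10⁻¹⁰ vs 1.0×10⁻⁸); the solution remains unsaturated and no precipitate forms.

No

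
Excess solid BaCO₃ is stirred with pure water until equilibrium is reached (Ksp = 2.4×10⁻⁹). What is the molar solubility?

BaCO₃(s) ⇌ Ba²⁺(aq) + CO₃²⁻(aq)
If s mol/L of BaCO₃ dissolves, [Ba²⁺] = s and [CO₃²⁻] = s.
Ksp = [Ba²⁺][CO₃²⁻] = s · s = s^2
s^2 = 2.4×10⁻⁹
Taking the 2nd root, s = 4.9×10⁻⁵ mol L⁻¹.

4.9×10⁻⁵ M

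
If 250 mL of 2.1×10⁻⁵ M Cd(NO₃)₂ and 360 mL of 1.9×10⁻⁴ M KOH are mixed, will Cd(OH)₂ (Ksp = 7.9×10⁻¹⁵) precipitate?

Yes

Total volume after mixing = 250 + 360 = 610 mL.
[Cd²⁺] = (2.1×10⁻⁵)(250)/610 = 8.6×10⁻⁶ M
[OH⁻] = (1.9×10⁻⁴)(360)/610 = 1.1×10⁻⁴ M
Q = [Cd²⁺][OH⁻]^2 = 1.1×10⁻¹³
Since Q (1.1×10⁻¹³) exceeds Ksp (7.9×10⁻¹⁵), Cd(OH)₂ will precipitate.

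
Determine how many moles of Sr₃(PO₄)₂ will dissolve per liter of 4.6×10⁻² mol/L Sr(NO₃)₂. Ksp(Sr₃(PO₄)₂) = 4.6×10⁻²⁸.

Sr₃(PO₄)₂(s) ⇌ 3 Sr²⁺(aq) + 2 PO₄³⁻(aq)
Let s be the solubility of Sr₃(PO₄)₂ here. The common ion gives [Sr²⁺] ≈ 4.6×10⁻² mol/L, and [PO₄³⁻] = 2s.
Ksp = [Sr²⁺]^3[PO₄³⁻]^2 = (4.6×10⁻²)^3(2s)^2
(2s)^2 = 4.6×10⁻²⁸ / (4.6×10⁻²)^3 = 4.7×10⁻²⁴
s = 1.1×10⁻¹² mol/L

1.1×10⁻¹² M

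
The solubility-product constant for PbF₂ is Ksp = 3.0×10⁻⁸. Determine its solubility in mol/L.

PbF₂(s) ⇌ Pb²⁺(aq) + 2 F⁻(aq)
For each mole of PbF₂ that dissolves per liter, [Pb²⁺] = s and [F⁻] = 2s; let s denote this solubility.
Ksp = [Pb²⁺][F⁻]^2 = s · (2s)^2 = 4s^3
4s^3 = 3.0×10⁻⁸  ⇒  s^3 = 7.5×10⁻⁹
s = (7.5×10⁻⁹)^(1/3) = 2.0×10⁻³ mol/L

2.0×10⁻³ M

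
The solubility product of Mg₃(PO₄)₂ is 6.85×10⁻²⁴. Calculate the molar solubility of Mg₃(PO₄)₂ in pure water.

Mg₃(PO₄)₂(s) ⇌ 3 Mg²⁺(aq) + 2 PO₄³⁻(aq)
For each mole of Mg₃(PO₄)₂ that dissolves per liter, [Mg²⁺] = 3s and [PO₄³⁻] = 2s; let s denote this solubility.
Ksp = [Mg²⁺]^3[PO₄³⁻]^2 = (3s)^3 · (2s)^2 = 108s^5
108s^5 = 6.85×10⁻²⁴  ⇒  s^5 = 6.34×10⁻²⁶
s = (6.34×10⁻²⁶)^(1/5) = 9.13×10⁻⁶ mol L⁻¹

9.13×10⁻⁶ M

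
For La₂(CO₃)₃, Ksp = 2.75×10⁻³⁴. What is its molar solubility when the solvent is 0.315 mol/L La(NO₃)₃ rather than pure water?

4.68×10⁻¹² M

La₂(CO₃)₃(s) ⇌ 2 La³⁺(aq) + 3 CO₃²⁻(aq)
La³⁺ is already present at 0.315 mol/L. If s mol/L of La₂(CO₃)₃ dissolves, [CO₃²⁻] = 3s while [La³⁺] ≈ 0.315 mol/L.
Ksp = [La³⁺]^2[CO₃²⁻]^3 = (0.315)^2(3s)^3
(3s)^3 = 2.75×10⁻³⁴ / (0.315)^2 = 2.77×10⁻³³
s = 4.68×10⁻¹² mol/L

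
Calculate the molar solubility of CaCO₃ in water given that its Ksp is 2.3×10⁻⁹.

CaCO₃(s) ⇌ Ca²⁺(aq) + CO₃²⁻(aq)
Call the molar solubility s, so that [Ca²⁺] = s and [CO₃²⁻] = s.
Ksp = [Ca²⁺][CO₃²⁻] = s · s = s^2
s^2 = 2.3×10⁻⁹
s = (2.3×10⁻⁹)^(1/2) = 4.8×10⁻⁵ mol L⁻¹

4.8×10⁻⁵ M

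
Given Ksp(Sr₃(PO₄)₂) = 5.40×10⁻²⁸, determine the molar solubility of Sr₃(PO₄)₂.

1.38×10⁻⁶ M

Sr₃(PO₄)₂(s) ⇌ 3 Sr²⁺(aq) + 2 PO₄³⁻(aq)
With molar solubility s: [Sr²⁺] = 3s, [PO₄³⁻] = 2s.
Ksp = [Sr²⁺]^3[PO₄³⁻]^2 = (3s)^3 · (2s)^2 = 108s^5
108s^5 = 5.40×10⁻²⁸  ⇒  s^5 = 5.00×10⁻³⁰
Taking the 5th root, s = 1.38×10⁻⁶ M.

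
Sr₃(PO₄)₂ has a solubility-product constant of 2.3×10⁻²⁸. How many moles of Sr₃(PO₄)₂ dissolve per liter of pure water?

Sr₃(PO₄)₂(s) ⇌ 3 Sr²⁺(aq) + 2 PO₄³⁻(aq)
For each mole of Sr₃(PO₄)₂ that dissolves per liter, [Sr²⁺] = 3s and [PO₄³⁻] = 2s; let s denote this solubility.
Ksp = [Sr²⁺]^3[PO₄³⁻]^2 = (3s)^3 · (2s)^2 = 108s^5
108s^5 = 2.3×10⁻²⁸  ⇒  s^5 = 2.1×10⁻³⁰
s = (2.1×10⁻³⁰)^(1/5) = 1.2×10⁻⁶ M

1.2×10⁻⁶ M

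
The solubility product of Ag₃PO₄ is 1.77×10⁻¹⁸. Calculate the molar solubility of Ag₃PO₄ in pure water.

1.60×10⁻⁵ M

Ag₃PO₄(s) ⇌ 3 Ag⁺(aq) + PO₄³⁻(aq)
If s mol/L of Ag₃PO₄ dissolves, [Ag⁺] = 3s and [PO₄³⁻] = s.
Ksp = [Ag⁺]^3[PO₄³⁻] = (3s)^3 · s = 27s^4
27s^4 = 1.77×10⁻¹⁸  ⇒  s^4 = 6.56×10⁻²⁰
s = (6.56×10⁻²⁰)^(1/4) = 1.60×10⁻⁵ M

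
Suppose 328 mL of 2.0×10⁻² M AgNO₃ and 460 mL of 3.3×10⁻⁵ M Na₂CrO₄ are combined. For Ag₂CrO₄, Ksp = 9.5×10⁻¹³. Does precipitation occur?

Yes

Total volume after mixing = 328 + 460 = 788 mL.
[Ag⁺] = (2.0×10⁻²)(328)/788 = 8.3×10⁻³ M
[CrO₄²⁻] = (3.3×10⁻⁵)(460)/788 = 1.9×10⁻⁵ M
Q = [Ag⁺]^2[CrO₄²⁻] = 1.3×10⁻⁹
Because Q > Ksp (1.3×10⁻⁹ vs 9.5×10⁻¹³), a precipitate of Ag₂CrO₄ forms.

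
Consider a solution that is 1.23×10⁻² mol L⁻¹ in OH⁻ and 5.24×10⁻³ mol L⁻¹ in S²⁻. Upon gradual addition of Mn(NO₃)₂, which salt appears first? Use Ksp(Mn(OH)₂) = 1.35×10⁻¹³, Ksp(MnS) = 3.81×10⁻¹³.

MnS

A salt starts to precipitate once the ion product Q reaches its Ksp.
For Mn(OH)₂: [Mn²⁺] = (Ksp/[OH⁻]^2) = 8.92×10⁻¹⁰ mol L⁻¹
For MnS: [Mn²⁺] = (Ksp/[S²⁻]) = 7.27×10⁻¹¹ mol L⁻¹
Since MnS needs less Mn²⁺ to reach saturation, it precipitates first.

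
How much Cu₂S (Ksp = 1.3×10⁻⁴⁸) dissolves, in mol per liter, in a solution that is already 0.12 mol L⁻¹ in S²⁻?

1.6×10⁻²⁴ M

Cu₂S(s) ⇌ 2 Cu⁺(aq) + S²⁻(aq)
S²⁻ is already present at 0.12 mol L⁻¹. If s mol/L of Cu₂S dissolves, [Cu⁺] = 2s while [S²⁻] ≈ 0.12 mol L⁻¹.
Ksp = [Cu⁺]^2[S²⁻] = (2s)^2(0.12)
(2s)^2 = 1.3×10⁻⁴⁸ / (0.12) = 1.1×10⁻⁴⁷
s = 1.6×10⁻²⁴ mol L⁻¹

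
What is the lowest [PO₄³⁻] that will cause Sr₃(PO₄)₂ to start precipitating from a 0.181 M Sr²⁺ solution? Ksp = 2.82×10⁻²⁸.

2.18×10⁻¹³ M

A salt starts to precipitate once the ion product Q reaches its Ksp.
Sr₃(PO₄)₂(s) ⇌ 3 Sr²⁺(aq) + 2 PO₄³⁻(aq)
Ksp = [Sr²⁺]^3[PO₄³⁻]^2 = [PO₄³⁻]^2(0.181)^3
[PO₄³⁻]^2 = 2.82×10⁻²⁸ / (0.181)^3 = 4.76×10⁻²⁶
[PO₄³⁻] = 2.18×10⁻¹³ M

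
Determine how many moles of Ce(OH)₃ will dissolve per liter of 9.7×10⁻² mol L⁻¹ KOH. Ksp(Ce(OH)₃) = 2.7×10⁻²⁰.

3.0×10⁻¹⁷ M

Ce(OH)₃(s) ⇌ Ce³⁺(aq) + 3 OH⁻(aq)
With OH⁻ already at 9.7×10⁻² mol L⁻¹ and s small, take [OH⁻] ≈ 9.7×10⁻² mol L⁻¹ and [Ce³⁺] = s.
Ksp = [Ce³⁺][OH⁻]^3 = s(9.7×10⁻²)^3
s = 2.7×10⁻²⁰ / (9.7×10⁻²)^3 = 3.0×10⁻¹⁷
s = 3.0×10⁻¹⁷ mol L⁻¹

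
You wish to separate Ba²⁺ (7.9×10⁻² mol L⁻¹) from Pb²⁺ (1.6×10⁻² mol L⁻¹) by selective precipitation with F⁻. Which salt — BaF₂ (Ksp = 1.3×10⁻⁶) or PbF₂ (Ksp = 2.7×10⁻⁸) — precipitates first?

PbF₂

Precipitation of each salt begins when its ion product equals Ksp.
For BaF₂: [F⁻] = (Ksp/[Ba²⁺])^(1/2) = 4.1×10⁻³ mol L⁻¹
For PbF₂: [F⁻] = (Ksp/[Pb²⁺])^(1/2) = 1.3×10⁻³ mol L⁻¹
Since PbF₂ needs less F⁻ to reach saturation, it precipitates first.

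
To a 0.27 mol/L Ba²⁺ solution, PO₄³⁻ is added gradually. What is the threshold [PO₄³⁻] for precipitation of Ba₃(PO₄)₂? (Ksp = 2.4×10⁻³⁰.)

1.1×10⁻¹⁴ M

A salt starts to precipitate once the ion product Q reaches its Ksp.
Ba₃(PO₄)₂(s) ⇌ 3 Ba²⁺(aq) + 2 PO₄³⁻(aq)
Ksp = [Ba²⁺]^3[PO₄³⁻]^2 = [PO₄³⁻]^2(0.27)^3
[PO₄³⁻]^2 = 2.4×10⁻³⁰ / (0.27)^3 = 1.2×10⁻²⁸
[PO₄³⁻] = 1.1×10⁻¹⁴ mol/L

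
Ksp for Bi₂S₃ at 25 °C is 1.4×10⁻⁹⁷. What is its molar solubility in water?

1.7×10⁻²⁰ M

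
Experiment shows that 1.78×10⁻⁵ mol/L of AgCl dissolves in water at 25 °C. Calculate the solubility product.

AgCl(s) ⇌ Ag⁺(aq) + Cl⁻(aq)
Call the molar solubility s, so that [Ag⁺] = s and [Cl⁻] = s.
Ksp = [Ag⁺][Cl⁻] = s · s = s^2
Ksp = (1.78×10⁻⁵)^2 = 3.17×10⁻¹⁰

Ksp = 3.17×10⁻¹⁰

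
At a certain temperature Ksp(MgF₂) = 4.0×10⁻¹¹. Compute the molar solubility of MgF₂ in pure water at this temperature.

MgF₂(s) ⇌ Mg²⁺(aq) + 2 F⁻(aq)
With molar solubility s: [Mg²⁺] = s, [F⁻] = 2s.
Ksp = [Mg²⁺][F⁻]^2 = s · (2s)^2 = 4s^3
4s^3 = 4.0×10⁻¹¹  ⇒  s^3 = 1.0×10⁻¹¹
Taking the 3rd root, s = 2.2×10⁻⁴ mol L⁻¹.

2.2×10⁻⁴ M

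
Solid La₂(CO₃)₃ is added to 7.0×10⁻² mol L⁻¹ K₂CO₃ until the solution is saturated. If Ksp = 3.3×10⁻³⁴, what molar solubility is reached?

4.9×10⁻¹⁶ M

La₂(CO₃)₃(s) ⇌ 2 La³⁺(aq) + 3 CO₃²⁻(aq)
The solution already contains CO₃²⁻ at 7.0×10⁻² mol L⁻¹. Let s be the molar solubility of La₂(CO₃)₃.
[CO₃²⁻] ≈ 7.0×10⁻² mol L⁻¹ (common ion dominates); [La³⁺] = 2s.
Ksp = [La³⁺]^2[CO₃²⁻]^3 = (2s)^2(7.0×10⁻²)^3
(2s)^2 = 3.3×10⁻³⁴ / (7.0×10⁻²)^3 = 9.6×10⁻³¹
s = 4.9×10⁻¹⁶ mol L⁻¹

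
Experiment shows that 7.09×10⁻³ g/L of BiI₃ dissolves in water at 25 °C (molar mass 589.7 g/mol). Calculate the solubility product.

Convert to molarity: s = 7.09×10⁻³ / 589.7 = 1.2023×10⁻⁵ mol/L
BiI₃(s) ⇌ Bi³⁺(aq) + 3 I⁻(aq)
Let s be the molar solubility. Then [Bi³⁺] = s and [I⁻] = 3s.
Ksp = [Bi³⁺][I⁻]^3 = s · (3s)^3 = 27s^4
Ksp = 27 × (1.2023×10⁻⁵)^4 = 5.64×10⁻¹⁹

Ksp = 5.64×10⁻¹⁹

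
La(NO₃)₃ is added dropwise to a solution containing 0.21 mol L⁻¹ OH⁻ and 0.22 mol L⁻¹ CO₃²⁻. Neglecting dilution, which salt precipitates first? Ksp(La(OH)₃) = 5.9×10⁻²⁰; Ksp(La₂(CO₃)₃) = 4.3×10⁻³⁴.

La(OH)₃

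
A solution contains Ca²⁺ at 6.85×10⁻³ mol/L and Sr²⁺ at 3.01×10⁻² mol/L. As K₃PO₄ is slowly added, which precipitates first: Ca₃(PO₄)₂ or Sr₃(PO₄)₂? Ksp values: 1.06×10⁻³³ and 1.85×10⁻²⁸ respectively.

Ca₃(PO₄)₂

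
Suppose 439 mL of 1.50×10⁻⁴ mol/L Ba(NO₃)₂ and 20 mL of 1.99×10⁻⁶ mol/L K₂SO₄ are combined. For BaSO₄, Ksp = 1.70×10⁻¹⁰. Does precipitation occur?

After mixing, V = 439 mL + 20 mL = 459 mL.
[Ba²⁺] = (1.50×10⁻⁴)(439)/459 = 1.43×10⁻⁴ mol/L
[SO₄²⁻] = (1.99×10⁻⁶)(20)/459 = 8.67×10⁻⁸ mol/L
Q = [Ba²⁺][SO₄²⁻] = 1.24×10⁻¹¹
Since Q (1.24×10⁻¹¹) is less than Ksp (1.70×10⁻¹⁰), no BaSO₄ precipitates.

No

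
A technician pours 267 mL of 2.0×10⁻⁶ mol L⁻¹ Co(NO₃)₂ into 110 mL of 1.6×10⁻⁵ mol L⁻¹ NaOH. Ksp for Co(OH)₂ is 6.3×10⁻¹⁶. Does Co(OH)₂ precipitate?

Total volume after mixing = 267 + 110 = 377 mL.
[Co²⁺] = (2.0×10⁻⁶)(267)/377 = 1.4×10⁻⁶ mol L⁻¹
[OH⁻] = (1.6×10⁻⁵)(110)/377 = 4.7×10⁻⁶ mol L⁻¹
Q = [Co²⁺][OH⁻]^2 = 3.1×10⁻¹⁷
Q = 3.1×10⁻¹⁷ < Ksp = 6.3×10⁻¹⁶, so the solution is unsaturated and no precipitate forms.

No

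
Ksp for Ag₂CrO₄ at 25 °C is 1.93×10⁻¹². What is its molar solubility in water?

7.84×10⁻⁵ M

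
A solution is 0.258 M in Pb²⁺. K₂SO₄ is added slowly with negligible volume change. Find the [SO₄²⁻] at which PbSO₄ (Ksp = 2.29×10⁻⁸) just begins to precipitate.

A salt starts to precipitate once the ion product Q reaches its Ksp.
PbSO₄(s) ⇌ Pb²⁺(aq) + SO₄²⁻(aq)
Ksp = [Pb²⁺][SO₄²⁻] = [SO₄²⁻](0.258)
[SO₄²⁻] = 2.29×10⁻⁸ / (0.258) = 8.88×10⁻⁸
[SO₄²⁻] = 8.88×10⁻⁸ M

8.88×10⁻⁸ M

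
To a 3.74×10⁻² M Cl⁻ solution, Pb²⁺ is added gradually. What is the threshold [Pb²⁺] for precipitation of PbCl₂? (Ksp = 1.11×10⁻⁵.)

7.94×10⁻³ M

A salt starts to precipitate once the ion product Q reaches its Ksp.
PbCl₂(s) ⇌ Pb²⁺(aq) + 2 Cl⁻(aq)
Ksp = [Pb²⁺][Cl⁻]^2 = [Pb²⁺](3.74×10⁻²)^2
[Pb²⁺] = 1.11×10⁻⁵ / (3.74×10⁻²)^2 = 7.94×10⁻³
[Pb²⁺] = 7.94×10⁻³ M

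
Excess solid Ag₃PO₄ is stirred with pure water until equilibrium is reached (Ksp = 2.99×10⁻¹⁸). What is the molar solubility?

Ag₃PO₄(s) ⇌ 3 Ag⁺(aq) + PO₄³⁻(aq)
For each mole of Ag₃PO₄ that dissolves per liter, [Ag⁺] = 3s and [PO₄³⁻] = s; let s denote this solubility.
Ksp = [Ag⁺]^3[PO₄³⁻] = (3s)^3 · s = 27s^4
27s^4 = 2.99×10⁻¹⁸  ⇒  s^4 = 1.11×10⁻¹⁹
Taking the 4th root, s = 1.82×10⁻⁵ mol L⁻¹.

1.82×10⁻⁵ M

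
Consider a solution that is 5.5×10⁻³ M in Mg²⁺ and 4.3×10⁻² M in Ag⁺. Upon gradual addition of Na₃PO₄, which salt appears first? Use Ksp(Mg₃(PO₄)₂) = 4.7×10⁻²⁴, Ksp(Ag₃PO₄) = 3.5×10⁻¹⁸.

Ag₃PO₄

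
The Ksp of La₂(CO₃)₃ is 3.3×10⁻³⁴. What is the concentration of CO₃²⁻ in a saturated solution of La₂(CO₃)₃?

2.4×10⁻⁷ M

La₂(CO₃)₃(s) ⇌ 2 La³⁺(aq) + 3 CO₃²⁻(aq)
Call the molar solubility s, so that [La³⁺] = 2s and [CO₃²⁻] = 3s.
Ksp = [La³⁺]^2[CO₃²⁻]^3 = (2s)^2 · (3s)^3 = 108s^5 = 3.3×10⁻³⁴
s = 7.9×10⁻⁸ M
[CO₃²⁻] = 3s = 2.4×10⁻⁷ M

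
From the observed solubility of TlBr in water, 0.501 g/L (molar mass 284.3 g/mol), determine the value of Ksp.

Ksp = 3.11×10⁻⁶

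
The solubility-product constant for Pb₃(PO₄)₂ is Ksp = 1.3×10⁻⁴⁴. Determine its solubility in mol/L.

6.5×10⁻¹⁰ M

Pb₃(PO₄)₂(s) ⇌ 3 Pb²⁺(aq) + 2 PO₄³⁻(aq)
Call the molar solubility s, so that [Pb²⁺] = 3s and [PO₄³⁻] = 2s.
Ksp = [Pb²⁺]^3[PO₄³⁻]^2 = (3s)^3 · (2s)^2 = 108s^5
108s^5 = 1.3×10⁻⁴⁴  ⇒  s^5 = 1.2×10⁻⁴⁶
s = 6.5×10⁻¹⁰ M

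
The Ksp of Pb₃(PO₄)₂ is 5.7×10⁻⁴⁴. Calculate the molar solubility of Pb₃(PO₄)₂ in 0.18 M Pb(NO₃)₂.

1.6×10⁻²¹ M

Pb₃(PO₄)₂(s) ⇌ 3 Pb²⁺(aq) + 2 PO₄³⁻(aq)
Let s be the solubility of Pb₃(PO₄)₂ here. The common ion gives [Pb²⁺] ≈ 0.18 M, and [PO₄³⁻] = 2s.
Ksp = [Pb²⁺]^3[PO₄³⁻]^2 = (0.18)^3(2s)^2
(2s)^2 = 5.7×10⁻⁴⁴ / (0.18)^3 = 9.8×10⁻⁴²
s = 1.6×10⁻²¹ M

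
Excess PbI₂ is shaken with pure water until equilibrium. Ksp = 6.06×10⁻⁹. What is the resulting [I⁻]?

2.30×10⁻³ M

PbI₂(s) ⇌ Pb²⁺(aq) + 2 I⁻(aq)
If s mol/L of PbI₂ dissolves, [Pb²⁺] = s and [I⁻] = 2s.
Ksp = [Pb²⁺][I⁻]^2 = s · (2s)^2 = 4s^3 = 6.06×10⁻⁹
s = 1.15×10⁻³ M
[I⁻] = 2s = 2.30×10⁻³ M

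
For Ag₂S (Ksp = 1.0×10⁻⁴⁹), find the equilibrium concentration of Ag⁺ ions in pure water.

Ag₂S(s) ⇌ 2 Ag⁺(aq) + S²⁻(aq)
Call the molar solubility s, so that [Ag⁺] = 2s and [S²⁻] = s.
Ksp = [Ag⁺]^2[S²⁻] = (2s)^2 · s = 4s^3 = 1.0×10⁻⁴⁹
s = 2.9×10⁻¹⁷ mol/L
[Ag⁺] = 2s = 5.8×10⁻¹⁷ mol/L

5.8×10⁻¹⁷ M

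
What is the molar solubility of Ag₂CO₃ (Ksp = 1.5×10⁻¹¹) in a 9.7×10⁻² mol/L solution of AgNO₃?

Ag₂CO₃(s) ⇌ 2 Ag⁺(aq) + CO₃²⁻(aq)
The solution already contains Ag⁺ at 9.7×10⁻² mol/L. Let s be the molar solubility of Ag₂CO₃.
[Ag⁺] ≈ 9.7×10⁻² mol/L (common ion dominates); [CO₃²⁻] = s.
Ksp = [Ag⁺]^2[CO₃²⁻] = (9.7×10⁻²)^2s
s = 1.5×10⁻¹¹ / (9.7×10⁻²)^2 = 1.6×10⁻⁹
s = 1.6×10⁻⁹ mol/L

1.6×10⁻⁹ M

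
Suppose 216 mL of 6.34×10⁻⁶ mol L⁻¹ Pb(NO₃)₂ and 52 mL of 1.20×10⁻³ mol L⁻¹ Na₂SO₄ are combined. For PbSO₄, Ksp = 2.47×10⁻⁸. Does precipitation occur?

No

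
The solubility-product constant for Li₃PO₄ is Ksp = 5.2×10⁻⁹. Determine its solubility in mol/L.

Li₃PO₄(s) ⇌ 3 Li⁺(aq) + PO₄³⁻(aq)
Let s be the molar solubility. Then [Li⁺] = 3s and [PO₄³⁻] = s.
Ksp = [Li⁺]^3[PO₄³⁻] = (3s)^3 · s = 27s^4
27s^4 = 5.2×10⁻⁹  ⇒  s^4 = 1.9×10⁻¹⁰
s = (1.9×10⁻¹⁰)^(1/4) = 3.7×10⁻³ mol/L

3.7×10⁻³ M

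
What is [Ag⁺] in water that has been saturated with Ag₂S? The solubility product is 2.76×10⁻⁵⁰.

3.81×10⁻¹⁷ M

Ag₂S(s) ⇌ 2 Ag⁺(aq) + S²⁻(aq)
Let s be the molar solubility. Then [Ag⁺] = 2s and [S²⁻] = s.
Ksp = [Ag⁺]^2[S²⁻] = (2s)^2 · s = 4s^3 = 2.76×10⁻⁵⁰
s = 1.90×10⁻¹⁷ M
[Ag⁺] = 2s = 3.81×10⁻¹⁷ M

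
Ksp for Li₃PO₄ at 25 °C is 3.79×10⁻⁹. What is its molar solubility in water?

Li₃PO₄(s) ⇌ 3 Li⁺(aq) + PO₄³⁻(aq)
With molar solubility s: [Li⁺] = 3s, [PO₄³⁻] = s.
Ksp = [Li⁺]^3[PO₄³⁻] = (3s)^3 · s = 27s^4
27s^4 = 3.79×10⁻⁹  ⇒  s^4 = 1.40×10⁻¹⁰
Taking the 4th root, s = 3.44×10⁻³ M.

3.44×10⁻³ M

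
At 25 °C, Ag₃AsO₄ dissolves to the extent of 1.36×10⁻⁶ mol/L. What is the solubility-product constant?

Ag₃AsO₄(s) ⇌ 3 Ag⁺(aq) + AsO₄³⁻(aq)
Call the molar solubility s, so that [Ag⁺] = 3s and [AsO₄³⁻] = s.
Ksp = [Ag⁺]^3[AsO₄³⁻] = (3s)^3 · s = 27s^4
Ksp = 27 × (1.36×10⁻⁶)^4 = 9.24×10⁻²³

Ksp = 9.24×10⁻²³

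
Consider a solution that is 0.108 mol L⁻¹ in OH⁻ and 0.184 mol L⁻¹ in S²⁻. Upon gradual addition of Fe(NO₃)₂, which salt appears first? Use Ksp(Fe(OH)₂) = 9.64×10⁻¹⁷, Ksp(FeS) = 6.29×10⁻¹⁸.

FeS

A salt starts to precipitate once the ion product Q reaches its Ksp.
For Fe(OH)₂: [Fe²⁺] = (Ksp/[OH⁻]^2) = 8.26×10⁻¹⁵ mol L⁻¹
For FeS: [Fe²⁺] = (Ksp/[S²⁻]) = 3.42×10⁻¹⁷ mol L⁻¹
Since FeS needs less Fe²⁺ to reach saturation, it precipitates first.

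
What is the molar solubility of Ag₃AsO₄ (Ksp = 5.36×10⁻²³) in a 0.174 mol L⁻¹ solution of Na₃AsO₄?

2.25×10⁻⁸ M

Ag₃AsO₄(s) ⇌ 3 Ag⁺(aq) + AsO₄³⁻(aq)
The solution already contains AsO₄³⁻ at 0.174 mol L⁻¹. Let s be the molar solubility of Ag₃AsO₄.
[AsO₄³⁻] ≈ 0.174 mol L⁻¹ (common ion dominates); [Ag⁺] = 3s.
Ksp = [Ag⁺]^3[AsO₄³⁻] = (3s)^3(0.174)
(3s)^3 = 5.36×10⁻²³ / (0.174) = 3.08×10⁻²²
s = 2.25×10⁻⁸ mol L⁻¹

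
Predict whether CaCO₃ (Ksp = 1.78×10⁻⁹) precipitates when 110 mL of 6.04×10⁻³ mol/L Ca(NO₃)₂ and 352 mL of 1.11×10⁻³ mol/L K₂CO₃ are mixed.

Yes

Total volume after mixing = 110 + 352 = 462 mL.
[Ca²⁺] = (6.04×10⁻³)(110)/462 = 1.44×10⁻³ mol/L
[CO₃²⁻] = (1.11×10⁻³)(352)/462 = 8.46×10⁻⁴ mol/L
Q = [Ca²⁺][CO₃²⁻] = 1.22×10⁻⁶
Q = 1.22×10⁻⁶ > Ksp = 1.78×10⁻⁹, so the solution is supersaturated and CaCO₃ precipitates.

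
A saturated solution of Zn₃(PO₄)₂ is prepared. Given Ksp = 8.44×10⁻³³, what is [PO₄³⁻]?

3.02×10⁻⁷ M

Zn₃(PO₄)₂(s) ⇌ 3 Zn²⁺(aq) + 2 PO₄³⁻(aq)
With molar solubility s: [Zn²⁺] = 3s, [PO₄³⁻] = 2s.
Ksp = [Zn²⁺]^3[PO₄³⁻]^2 = (3s)^3 · (2s)^2 = 108s^5 = 8.44×10⁻³³
s = 1.51×10⁻⁷ M
[PO₄³⁻] = 2s = 3.02×10⁻⁷ M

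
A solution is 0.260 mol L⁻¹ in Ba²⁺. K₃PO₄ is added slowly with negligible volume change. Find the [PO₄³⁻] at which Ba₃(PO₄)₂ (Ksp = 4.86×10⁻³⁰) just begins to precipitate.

Precipitation begins when Q = Ksp.
Ba₃(PO₄)₂(s) ⇌ 3 Ba²⁺(aq) + 2 PO₄³⁻(aq)
Ksp = [Ba²⁺]^3[PO₄³⁻]^2 = [PO₄³⁻]^2(0.260)^3
[PO₄³⁻]^2 = 4.86×10⁻³⁰ / (0.260)^3 = 2.77×10⁻²⁸
[PO₄³⁻] = 1.66×10⁻¹⁴ mol L⁻¹

1.66×10⁻¹⁴ M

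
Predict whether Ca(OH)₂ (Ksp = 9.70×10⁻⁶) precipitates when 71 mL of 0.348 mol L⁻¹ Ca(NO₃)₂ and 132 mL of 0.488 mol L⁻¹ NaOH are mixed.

After mixing, V = 71 mL + 132 mL = 203 mL.
[Ca²⁺] = (0.348)(71)/203 = 0.122 mol L⁻¹
[OH⁻] = (0.488)(132)/203 = 0.317 mol L⁻¹
Q = [Ca²⁺][OH⁻]^2 = 1.23×10⁻²
Since Q (1.23×10⁻²) exceeds Ksp (9.70×10⁻⁶), Ca(OH)₂ will precipitate.

Yes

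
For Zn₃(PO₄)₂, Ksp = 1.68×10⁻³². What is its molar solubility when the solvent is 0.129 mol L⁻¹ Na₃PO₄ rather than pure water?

3.34×10⁻¹¹ M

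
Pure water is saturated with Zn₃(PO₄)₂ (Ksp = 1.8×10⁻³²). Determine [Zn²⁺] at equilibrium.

Zn₃(PO₄)₂(s) ⇌ 3 Zn²⁺(aq) + 2 PO₄³⁻(aq)
Call the molar solubility s, so that [Zn²⁺] = 3s and [PO₄³⁻] = 2s.
Ksp = [Zn²⁺]^3[PO₄³⁻]^2 = (3s)^3 · (2s)^2 = 108s^5 = 1.8×10⁻³²
s = 1.8×10⁻⁷ mol/L
[Zn²⁺] = 3s = 5.3×10⁻⁷ mol/L

5.3×10⁻⁷ M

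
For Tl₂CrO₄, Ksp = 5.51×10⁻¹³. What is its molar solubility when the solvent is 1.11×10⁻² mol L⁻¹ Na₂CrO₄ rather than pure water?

Tl₂CrO₄(s) ⇌ 2 Tl⁺(aq) + CrO₄²⁻(aq)
Let s be the solubility of Tl₂CrO₄ here. The common ion gives [CrO₄²⁻] ≈ 1.11×10⁻² mol L⁻¹, and [Tl⁺] = 2s.
Ksp = [Tl⁺]^2[CrO₄²⁻] = (2s)^2(1.11×10⁻²)
(2s)^2 = 5.51×10⁻¹³ / (1.11×10⁻²) = 4.96×10⁻¹¹
s = 3.52×10⁻⁶ mol L⁻¹

3.52×10⁻⁶ M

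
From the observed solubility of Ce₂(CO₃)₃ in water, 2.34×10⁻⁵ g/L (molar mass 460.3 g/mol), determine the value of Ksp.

Convert to molarity: s = 2.34×10⁻⁵ / 460.3 = 5.0836×10⁻⁸ mol/L
Ce₂(CO₃)₃(s) ⇌ 2 Ce³⁺(aq) + 3 CO₃²⁻(aq)
For each mole of Ce₂(CO₃)₃ that dissolves per liter, [Ce³⁺] = 2s and [CO₃²⁻] = 3s; let s denote this solubility.
Ksp = [Ce³⁺]^2[CO₃²⁻]^3 = (2s)^2 · (3s)^3 = 108s^5
Ksp = 108 × (5.0836×10⁻⁸)^5 = 3.67×10⁻³⁵

Ksp = 3.67×10⁻³⁵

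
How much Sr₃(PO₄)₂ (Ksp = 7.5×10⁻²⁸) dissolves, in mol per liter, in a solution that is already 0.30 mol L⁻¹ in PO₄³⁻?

6.8×10⁻¹⁰ M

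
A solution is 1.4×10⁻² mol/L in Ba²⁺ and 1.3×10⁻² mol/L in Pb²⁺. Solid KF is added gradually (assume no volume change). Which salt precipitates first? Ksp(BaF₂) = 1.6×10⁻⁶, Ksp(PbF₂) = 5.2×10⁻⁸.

PbF₂

Precipitation begins when Q = Ksp.
For BaF₂: [F⁻] = (Ksp/[Ba²⁺])^(1/2) = 1.1×10⁻² mol/L
For PbF₂: [F⁻] = (Ksp/[Pb²⁺])^(1/2) = 2.0×10⁻³ mol/L
PbF₂ requires the lower [F⁻], so it precipitates first.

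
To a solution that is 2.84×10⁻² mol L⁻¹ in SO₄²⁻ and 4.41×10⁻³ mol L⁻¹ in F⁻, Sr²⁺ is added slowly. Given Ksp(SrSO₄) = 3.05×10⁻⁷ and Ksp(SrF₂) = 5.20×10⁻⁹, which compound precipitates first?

Precipitation begins when Q = Ksp.
For SrSO₄: [Sr²⁺] = (Ksp/[SO₄²⁻]) = 1.07×10⁻⁵ mol L⁻¹
For SrF₂: [Sr²⁺] = (Ksp/[F⁻]^2) = 2.67×10⁻⁴ mol L⁻¹
SrSO₄ requires the lower [Sr²⁺], so it precipitates first.

SrSO₄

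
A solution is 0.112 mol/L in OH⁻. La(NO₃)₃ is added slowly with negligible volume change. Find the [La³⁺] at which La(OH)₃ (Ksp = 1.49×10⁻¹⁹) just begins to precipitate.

Each salt precipitates once Q = Ksp for that salt.
La(OH)₃(s) ⇌ La³⁺(aq) + 3 OH⁻(aq)
Ksp = [La³⁺][OH⁻]^3 = [La³⁺](0.112)^3
[La³⁺] = 1.49×10⁻¹⁹ / (0.112)^3 = 1.06×10⁻¹⁶
[La³⁺] = 1.06×10⁻¹⁶ mol/L

1.06×10⁻¹⁶ M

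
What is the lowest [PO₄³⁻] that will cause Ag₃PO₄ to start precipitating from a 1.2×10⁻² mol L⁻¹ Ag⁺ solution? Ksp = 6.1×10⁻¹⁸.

Precipitation begins when Q = Ksp.
Ag₃PO₄(s) ⇌ 3 Ag⁺(aq) + PO₄³⁻(aq)
Ksp = [Ag⁺]^3[PO₄³⁻] = [PO₄³⁻](1.2×10⁻²)^3
[PO₄³⁻] = 6.1×10⁻¹⁸ / (1.2×10⁻²)^3 = 3.5×10⁻¹²
[PO₄³⁻] = 3.5×10⁻¹² mol L⁻¹

3.5×10⁻¹² M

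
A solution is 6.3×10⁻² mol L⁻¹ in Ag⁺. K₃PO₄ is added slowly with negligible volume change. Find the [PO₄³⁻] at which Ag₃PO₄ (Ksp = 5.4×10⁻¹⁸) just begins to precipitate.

2.2×10⁻¹⁴ M

A salt starts to precipitate once the ion product Q reaches its Ksp.
Ag₃PO₄(s) ⇌ 3 Ag⁺(aq) + PO₄³⁻(aq)
Ksp = [Ag⁺]^3[PO₄³⁻] = [PO₄³⁻](6.3×10⁻²)^3
[PO₄³⁻] = 5.4×10⁻¹⁸ / (6.3×10⁻²)^3 = 2.2×10⁻¹⁴
[PO₄³⁻] = 2.2×10⁻¹⁴ mol L⁻¹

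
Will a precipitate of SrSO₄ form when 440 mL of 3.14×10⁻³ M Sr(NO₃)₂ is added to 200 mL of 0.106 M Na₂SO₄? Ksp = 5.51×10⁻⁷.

Yes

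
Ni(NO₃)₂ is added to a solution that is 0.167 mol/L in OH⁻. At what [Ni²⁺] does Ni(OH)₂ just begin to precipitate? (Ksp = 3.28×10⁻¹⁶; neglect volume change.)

1.18×10⁻¹⁴ M

Precipitation of each salt begins when its ion product equals Ksp.
Ni(OH)₂(s) ⇌ Ni²⁺(aq) + 2 OH⁻(aq)
Ksp = [Ni²⁺][OH⁻]^2 = [Ni²⁺](0.167)^2
[Ni²⁺] = 3.28×10⁻¹⁶ / (0.167)^2 = 1.18×10⁻¹⁴
[Ni²⁺] = 1.18×10⁻¹⁴ mol/L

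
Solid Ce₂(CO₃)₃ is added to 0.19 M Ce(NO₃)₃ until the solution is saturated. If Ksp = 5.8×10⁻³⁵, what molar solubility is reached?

Ce₂(CO₃)₃(s) ⇌ 2 Ce³⁺(aq) + 3 CO₃²⁻(aq)
With Ce³⁺ already at 0.19 M and s small, take [Ce³⁺] ≈ 0.19 M and [CO₃²⁻] = 3s.
Ksp = [Ce³⁺]^2[CO₃²⁻]^3 = (0.19)^2(3s)^3
(3s)^3 = 5.8×10⁻³⁵ / (0.19)^2 = 1.6×10⁻³³
s = 3.9×10⁻¹² M

3.9×10⁻¹² M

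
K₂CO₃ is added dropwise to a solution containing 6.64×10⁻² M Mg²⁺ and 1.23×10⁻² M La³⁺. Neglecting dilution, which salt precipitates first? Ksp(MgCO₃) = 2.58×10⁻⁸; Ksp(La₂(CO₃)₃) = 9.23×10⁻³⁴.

Precipitation of each salt begins when its ion product equals Ksp.
For MgCO₃: [CO₃²⁻] = (Ksp/[Mg²⁺]) = 3.89×10⁻⁷ M
For La₂(CO₃)₃: [CO₃²⁻] = (Ksp/[La³⁺]^2)^(1/3) = 1.83×10⁻¹⁰ M
Since La₂(CO₃)₃ needs less CO₃²⁻ to reach saturation, it precipitates first.

La₂(CO₃)₃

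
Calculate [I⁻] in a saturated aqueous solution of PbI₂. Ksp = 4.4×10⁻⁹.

2.1×10⁻³ M

PbI₂(s) ⇌ Pb²⁺(aq) + 2 I⁻(aq)
Call the molar solubility s, so that [Pb²⁺] = s and [I⁻] = 2s.
Ksp = [Pb²⁺][I⁻]^2 = s · (2s)^2 = 4s^3 = 4.4×10⁻⁹
s = 1.0×10⁻³ mol/L
[I⁻] = 2s = 2.1×10⁻³ mol/L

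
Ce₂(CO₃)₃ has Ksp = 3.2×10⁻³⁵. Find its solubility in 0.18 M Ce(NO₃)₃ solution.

3.3×10⁻¹² M

Ce₂(CO₃)₃(s) ⇌ 2 Ce³⁺(aq) + 3 CO₃²⁻(aq)
Ce³⁺ is already present at 0.18 M. If s mol/L of Ce₂(CO₃)₃ dissolves, [CO₃²⁻] = 3s while [Ce³⁺] ≈ 0.18 M.
Ksp = [Ce³⁺]^2[CO₃²⁻]^3 = (0.18)^2(3s)^3
(3s)^3 = 3.2×10⁻³⁵ / (0.18)^2 = 9.9×10⁻³⁴
s = 3.3×10⁻¹² M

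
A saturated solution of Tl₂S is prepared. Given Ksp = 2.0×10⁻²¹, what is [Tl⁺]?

1.6×10⁻⁷ M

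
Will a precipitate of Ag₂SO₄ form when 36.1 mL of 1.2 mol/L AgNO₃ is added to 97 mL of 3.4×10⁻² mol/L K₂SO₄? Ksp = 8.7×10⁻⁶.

After mixing, V = 36.1 mL + 97 mL = 133.1 mL.
[Ag⁺] = (1.2)(36.1)/133.1 = 0.33 mol/L
[SO₄²⁻] = (3.4×10⁻²)(97)/133.1 = 2.5×10⁻² mol/L
Q = [Ag⁺]^2[SO₄²⁻] = 2.6×10⁻³
Q = 2.6×10⁻³ > Ksp = 8.7×10⁻⁶, so the solution is supersaturated and Ag₂SO₄ precipitates.

Yes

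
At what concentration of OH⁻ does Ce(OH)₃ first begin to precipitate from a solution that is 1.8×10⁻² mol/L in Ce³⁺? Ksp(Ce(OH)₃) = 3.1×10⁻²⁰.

Each salt precipitates once Q = Ksp for that salt.
Ce(OH)₃(s) ⇌ Ce³⁺(aq) + 3 OH⁻(aq)
Ksp = [Ce³⁺][OH⁻]^3 = [OH⁻]^3(1.8×10⁻²)
[OH⁻]^3 = 3.1×10⁻²⁰ / (1.8×10⁻²) = 1.7×10⁻¹⁸
[OH⁻] = 1.2×10⁻⁶ mol/L

1.2×10⁻⁶ M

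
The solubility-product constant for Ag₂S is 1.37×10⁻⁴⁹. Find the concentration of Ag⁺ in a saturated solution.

6.50×10⁻¹⁷ M

Ag₂S(s) ⇌ 2 Ag⁺(aq) + S²⁻(aq)
For each mole of Ag₂S that dissolves per liter, [Ag⁺] = 2s and [S²⁻] = s; let s denote this solubility.
Ksp = [Ag⁺]^2[S²⁻] = (2s)^2 · s = 4s^3 = 1.37×10⁻⁴⁹
s = 3.25×10⁻¹⁷ mol L⁻¹
[Ag⁺] = 2s = 6.50×10⁻¹⁷ mol L⁻¹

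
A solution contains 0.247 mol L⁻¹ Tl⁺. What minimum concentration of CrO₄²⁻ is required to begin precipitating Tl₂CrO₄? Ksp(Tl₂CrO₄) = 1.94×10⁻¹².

Each salt precipitates once Q = Ksp for that salt.
Tl₂CrO₄(s) ⇌ 2 Tl⁺(aq) + CrO₄²⁻(aq)
Ksp = [Tl⁺]^2[CrO₄²⁻] = [CrO₄²⁻](0.247)^2
[CrO₄²⁻] = 1.94×10⁻¹² / (0.247)^2 = 3.18×10⁻¹¹
[CrO₄²⁻] = 3.18×10⁻¹¹ mol L⁻¹

3.18×10⁻¹¹ M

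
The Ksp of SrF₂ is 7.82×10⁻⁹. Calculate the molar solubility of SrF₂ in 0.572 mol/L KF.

2.39×10⁻⁸ M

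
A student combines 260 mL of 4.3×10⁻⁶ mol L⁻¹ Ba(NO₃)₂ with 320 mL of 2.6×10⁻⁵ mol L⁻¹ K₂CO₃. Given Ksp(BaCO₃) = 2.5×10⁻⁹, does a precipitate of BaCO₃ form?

After mixing, V = 260 mL + 320 mL = 580 mL.
[Ba²⁺] = (4.3×10⁻⁶)(260)/580 = 1.9×10⁻⁶ mol L⁻¹
[CO₃²⁻] = (2.6×10⁻⁵)(320)/580 = 1.4×10⁻⁵ mol L⁻¹
Q = [Ba²⁺][CO₃²⁻] = 2.8×10⁻¹¹
Q = 2.8×10⁻¹¹ < Ksp = 2.5×10⁻⁹, so the solution is unsaturated and no precipitate forms.

No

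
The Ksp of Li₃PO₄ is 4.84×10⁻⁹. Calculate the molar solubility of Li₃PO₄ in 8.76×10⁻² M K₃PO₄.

1.27×10⁻³ M

Li₃PO₄(s) ⇌ 3 Li⁺(aq) + PO₄³⁻(aq)
PO₄³⁻ is already present at 8.76×10⁻² M. If s mol/L of Li₃PO₄ dissolves, [Li⁺] = 3s while [PO₄³⁻] ≈ 8.76×10⁻² M.
Ksp = [Li⁺]^3[PO₄³⁻] = (3s)^3(8.76×10⁻²)
(3s)^3 = 4.84×10⁻⁹ / (8.76×10⁻²) = 5.53×10⁻⁸
s = 1.27×10⁻³ M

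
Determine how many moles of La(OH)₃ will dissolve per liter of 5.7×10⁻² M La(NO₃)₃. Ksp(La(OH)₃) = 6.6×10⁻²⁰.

3.5×10⁻⁷ M

La(OH)₃(s) ⇌ La³⁺(aq) + 3 OH⁻(aq)
La³⁺ is already present at 5.7×10⁻² M. If s mol/L of La(OH)₃ dissolves, [OH⁻] = 3s while [La³⁺] ≈ 5.7×10⁻² M.
Ksp = [La³⁺][OH⁻]^3 = (5.7×10⁻²)(3s)^3
(3s)^3 = 6.6×10⁻²⁰ / (5.7×10⁻²) = 1.2×10⁻¹⁸
s = 3.5×10⁻⁷ M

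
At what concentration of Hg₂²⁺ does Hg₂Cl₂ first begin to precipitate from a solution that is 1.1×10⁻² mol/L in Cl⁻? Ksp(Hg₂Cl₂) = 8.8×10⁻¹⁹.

7.3×10⁻¹⁵ M

Precipitation begins when Q = Ksp.
Hg₂Cl₂(s) ⇌ Hg₂²⁺(aq) + 2 Cl⁻(aq)
Ksp = [Hg₂²⁺][Cl⁻]^2 = [Hg₂²⁺](1.1×10⁻²)^2
[Hg₂²⁺] = 8.8×10⁻¹⁹ / (1.1×10⁻²)^2 = 7.3×10⁻¹⁵
[Hg₂²⁺] = 7.3×10⁻¹⁵ mol/L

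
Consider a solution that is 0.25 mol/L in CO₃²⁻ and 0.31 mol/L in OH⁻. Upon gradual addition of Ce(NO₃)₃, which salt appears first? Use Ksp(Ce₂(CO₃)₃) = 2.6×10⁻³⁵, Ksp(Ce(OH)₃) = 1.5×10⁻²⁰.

Ce(OH)₃

The threshold for precipitation is Q = Ksp.
For Ce₂(CO₃)₃: [Ce³⁺] = (Ksp/[CO₃²⁻]^3)^(1/2) = 4.1×10⁻¹⁷ mol/L
For Ce(OH)₃: [Ce³⁺] = (Ksp/[OH⁻]^3) = 5.0×10⁻¹⁹ mol/L
Since Ce(OH)₃ needs less Ce³⁺ to reach saturation, it precipitates first.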